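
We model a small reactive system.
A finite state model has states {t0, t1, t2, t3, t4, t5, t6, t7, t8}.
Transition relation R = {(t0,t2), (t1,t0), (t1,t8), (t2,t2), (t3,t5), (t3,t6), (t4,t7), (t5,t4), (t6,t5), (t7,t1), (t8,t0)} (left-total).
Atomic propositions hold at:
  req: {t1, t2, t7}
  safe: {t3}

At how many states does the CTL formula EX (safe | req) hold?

Sat(safe | req) = {t1, t2, t3, t7}
Sat(EX (safe | req)) = {s : some successor in {t1, t2, t3, t7}} = {t0, t2, t4, t7}
|Sat(EX (safe | req))| = |{t0, t2, t4, t7}| = 4.

4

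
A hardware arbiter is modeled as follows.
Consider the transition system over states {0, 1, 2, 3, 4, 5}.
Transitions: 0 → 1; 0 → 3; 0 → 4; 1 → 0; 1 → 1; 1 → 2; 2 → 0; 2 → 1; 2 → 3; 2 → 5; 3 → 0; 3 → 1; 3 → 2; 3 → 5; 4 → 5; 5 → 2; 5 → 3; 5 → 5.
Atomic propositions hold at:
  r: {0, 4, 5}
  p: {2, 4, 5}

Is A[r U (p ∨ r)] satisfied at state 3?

Sat(p ∨ r) = {0, 2, 4, 5}
A[r U (p ∨ r)]: least fixpoint, start Z0 = Sat((p ∨ r)) = {0, 2, 4, 5}, add states in Sat(r) with every successor in Z. Already a fixed point.
Sat(A[r U (p ∨ r)]) = {0, 2, 4, 5}
3 ∉ Sat(A[r U (p ∨ r)]) = {0, 2, 4, 5}, so the formula does not hold at 3.

No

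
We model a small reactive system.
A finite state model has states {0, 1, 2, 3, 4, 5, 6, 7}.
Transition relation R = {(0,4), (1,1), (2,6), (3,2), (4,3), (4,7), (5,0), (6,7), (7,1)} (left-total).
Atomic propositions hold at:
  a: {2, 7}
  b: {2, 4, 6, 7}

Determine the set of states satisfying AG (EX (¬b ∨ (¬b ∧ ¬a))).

Sat(¬b) = {0, 1, 3, 5}
Sat(¬a) = {0, 1, 3, 4, 5, 6}
Sat(¬b ∧ ¬a) = {0, 1, 3, 5}
Sat(¬b ∨ (¬b ∧ ¬a)) = {0, 1, 3, 5}
Sat(EX (¬b ∨ (¬b ∧ ¬a))) = {s : some successor in {0, 1, 3, 5}} = {1, 4, 5, 7}
AG (EX (¬b ∨ (¬b ∧ ¬a))): greatest fixpoint, start Z0 = {1, 4, 5, 7}, keep only states in Sat with every successor in Z. Z1 = {1, 7}; fixed.
Sat(AG (EX (¬b ∨ (¬b ∧ ¬a)))) = {1, 7}

{1, 7}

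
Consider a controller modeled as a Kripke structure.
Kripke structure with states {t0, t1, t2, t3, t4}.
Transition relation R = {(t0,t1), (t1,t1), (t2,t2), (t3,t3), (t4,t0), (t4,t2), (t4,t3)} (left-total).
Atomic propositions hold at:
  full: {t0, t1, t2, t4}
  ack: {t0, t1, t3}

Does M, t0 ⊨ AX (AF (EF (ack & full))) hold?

Sat(ack & full) = {t0, t1}
EF (ack & full): least fixpoint, start Z0 = {t0, t1}, add states with some successor in Z. Z1 = {t0, t1, t4}; fixed.
Sat(EF (ack & full)) = {t0, t1, t4}
AF (EF (ack & full)): least fixpoint, start Z0 = {t0, t1, t4}, add states with every successor in Z. Already a fixed point.
Sat(AF (EF (ack & full))) = {t0, t1, t4}
Sat(AX (AF (EF (ack & full)))) = {s : every successor in {t0, t1, t4}} = {t0, t1}
t0 ∈ Sat(AX (AF (EF (ack & full)))) = {t0, t1}, so the formula holds at t0.

Yes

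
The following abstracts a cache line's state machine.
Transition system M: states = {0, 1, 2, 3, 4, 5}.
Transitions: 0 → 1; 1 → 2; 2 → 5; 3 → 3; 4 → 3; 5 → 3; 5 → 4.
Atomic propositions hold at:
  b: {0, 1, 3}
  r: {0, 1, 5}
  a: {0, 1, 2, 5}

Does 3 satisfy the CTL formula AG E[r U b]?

E[r U b]: least fixpoint, start Z0 = Sat(b) = {0, 1, 3}, add states in Sat(r) with some successor in Z. Z1 = {0, 1, 3, 5}; fixed.
Sat(E[r U b]) = {0, 1, 3, 5}
AG E[r U b]: greatest fixpoint, start Z0 = {0, 1, 3, 5}, keep only states in Sat with every successor in Z. Z1 = {0, 3}; Z2 = {3}; fixed.
Sat(AG E[r U b]) = {3}
3 ∈ Sat(AG E[r U b]) = {3}, so the formula holds at 3.

Yes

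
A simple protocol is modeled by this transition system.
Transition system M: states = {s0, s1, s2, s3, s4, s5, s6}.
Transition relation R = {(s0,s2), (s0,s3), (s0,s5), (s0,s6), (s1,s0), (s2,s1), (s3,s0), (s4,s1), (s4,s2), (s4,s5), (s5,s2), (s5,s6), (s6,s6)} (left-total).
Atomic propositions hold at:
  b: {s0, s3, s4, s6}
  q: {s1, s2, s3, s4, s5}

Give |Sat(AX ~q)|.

3

Sat(~q) = {s0, s6}
Sat(AX ~q) = {s : every successor in {s0, s6}} = {s1, s3, s6}
|Sat(AX ~q)| = |{s1, s3, s6}| = 3.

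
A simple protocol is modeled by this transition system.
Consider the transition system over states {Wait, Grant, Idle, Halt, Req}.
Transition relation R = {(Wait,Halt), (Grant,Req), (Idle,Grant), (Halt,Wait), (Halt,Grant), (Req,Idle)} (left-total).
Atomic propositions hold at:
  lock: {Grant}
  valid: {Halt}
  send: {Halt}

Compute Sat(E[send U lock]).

{Grant, Halt}

E[send U lock]: least fixpoint, start Z0 = Sat(lock) = {Grant}, add states in Sat(send) with some successor in Z. Z1 = {Grant, Halt}; fixed.
Sat(E[send U lock]) = {Grant, Halt}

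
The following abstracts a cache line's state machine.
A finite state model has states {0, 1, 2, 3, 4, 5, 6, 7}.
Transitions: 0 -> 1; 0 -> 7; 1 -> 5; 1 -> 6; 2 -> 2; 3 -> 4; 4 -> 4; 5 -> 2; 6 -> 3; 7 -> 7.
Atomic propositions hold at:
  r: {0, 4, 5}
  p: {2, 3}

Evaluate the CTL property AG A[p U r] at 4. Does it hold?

A[p U r]: least fixpoint, start Z0 = Sat(r) = {0, 4, 5}, add states in Sat(p) with every successor in Z. Z1 = {0, 3, 4, 5}; fixed.
Sat(A[p U r]) = {0, 3, 4, 5}
AG A[p U r]: greatest fixpoint, start Z0 = {0, 3, 4, 5}, keep only states in Sat with every successor in Z. Z1 = {3, 4}; fixed.
Sat(AG A[p U r]) = {3, 4}
4 ∈ Sat(AG A[p U r]) = {3, 4}, so the formula holds at 4.

Yes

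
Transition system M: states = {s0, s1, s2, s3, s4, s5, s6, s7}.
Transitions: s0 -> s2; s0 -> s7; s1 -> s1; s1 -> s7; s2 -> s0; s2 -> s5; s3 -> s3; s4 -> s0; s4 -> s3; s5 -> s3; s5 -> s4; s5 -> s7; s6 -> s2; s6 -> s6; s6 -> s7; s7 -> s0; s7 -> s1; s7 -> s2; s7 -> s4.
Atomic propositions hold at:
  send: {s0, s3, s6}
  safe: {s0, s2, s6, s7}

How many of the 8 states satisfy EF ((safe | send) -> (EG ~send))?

Sat(safe | send) = {s0, s2, s3, s6, s7}
Sat(~send) = {s1, s2, s4, s5, s7}
EG ~send: greatest fixpoint, start Z0 = {s1, s2, s4, s5, s7}, keep only states in Sat with some successor in Z. Z1 = {s1, s2, s5, s7}; fixed.
Sat(EG ~send) = {s1, s2, s5, s7}
Sat((safe | send) -> (EG ~send)) = {s1, s2, s4, s5, s7}
EF ((safe | send) -> (EG ~send)): least fixpoint, start Z0 = {s1, s2, s4, s5, s7}, add states with some successor in Z. Z1 = {s0, s1, s2, s4, s5, s6, s7}; fixed.
Sat(EF ((safe | send) -> (EG ~send))) = {s0, s1, s2, s4, s5, s6, s7}
|Sat(EF ((safe | send) -> (EG ~send)))| = |{s0, s1, s2, s4, s5, s6, s7}| = 7.

7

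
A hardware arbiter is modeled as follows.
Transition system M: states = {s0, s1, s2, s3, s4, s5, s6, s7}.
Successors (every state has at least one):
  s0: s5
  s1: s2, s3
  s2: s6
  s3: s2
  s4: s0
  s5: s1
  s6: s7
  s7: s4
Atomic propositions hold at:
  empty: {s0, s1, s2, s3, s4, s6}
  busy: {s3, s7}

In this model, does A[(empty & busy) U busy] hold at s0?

No

Sat(empty & busy) = {s3}
A[(empty & busy) U busy]: least fixpoint, start Z0 = Sat(busy) = {s3, s7}, add states in Sat(empty & busy) with every successor in Z. Already a fixed point.
Sat(A[(empty & busy) U busy]) = {s3, s7}
s0 ∉ Sat(A[(empty & busy) U busy]) = {s3, s7}, so the formula does not hold at s0.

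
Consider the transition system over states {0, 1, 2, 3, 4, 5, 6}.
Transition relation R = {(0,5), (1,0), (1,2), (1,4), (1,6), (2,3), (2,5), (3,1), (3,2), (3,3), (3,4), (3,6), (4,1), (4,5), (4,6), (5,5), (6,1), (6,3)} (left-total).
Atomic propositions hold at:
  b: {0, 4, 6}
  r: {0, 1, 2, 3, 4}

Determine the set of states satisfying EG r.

{1, 2, 3, 4}

EG r: greatest fixpoint, start Z0 = {0, 1, 2, 3, 4}, keep only states in Sat with some successor in Z. Z1 = {1, 2, 3, 4}; fixed.
Sat(EG r) = {1, 2, 3, 4}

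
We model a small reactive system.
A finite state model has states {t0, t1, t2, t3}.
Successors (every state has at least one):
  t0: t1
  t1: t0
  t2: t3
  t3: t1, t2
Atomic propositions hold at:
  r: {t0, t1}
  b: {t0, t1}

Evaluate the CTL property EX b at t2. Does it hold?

Sat(EX b) = {s : some successor in {t0, t1}} = {t0, t1, t3}
t2 ∉ Sat(EX b) = {t0, t1, t3}, so the formula does not hold at t2.

No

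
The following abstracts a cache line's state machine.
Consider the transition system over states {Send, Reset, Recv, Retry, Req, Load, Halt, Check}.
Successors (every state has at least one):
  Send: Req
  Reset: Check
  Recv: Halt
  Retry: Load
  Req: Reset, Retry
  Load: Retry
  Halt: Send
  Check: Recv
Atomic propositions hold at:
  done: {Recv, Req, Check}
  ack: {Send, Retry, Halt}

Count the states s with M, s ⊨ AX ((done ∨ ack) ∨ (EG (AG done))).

6

Sat(done ∨ ack) = {Send, Recv, Retry, Req, Halt, Check}
AG done: greatest fixpoint, start Z0 = {Recv, Req, Check}, keep only states in Sat with every successor in Z. Z1 = {Check}; Z2 = ∅; fixed.
Sat(AG done) = ∅
EG (AG done): greatest fixpoint, start Z0 = ∅, keep only states in Sat with some successor in Z. Already a fixed point.
Sat(EG (AG done)) = ∅
Sat((done ∨ ack) ∨ (EG (AG done))) = {Send, Recv, Retry, Req, Halt, Check}
Sat(AX ((done ∨ ack) ∨ (EG (AG done)))) = {s : every successor in {Send, Recv, Retry, Req, Halt, Check}} = {Send, Reset, Recv, Load, Halt, Check}
|Sat(AX ((done ∨ ack) ∨ (EG (AG done))))| = |{Send, Reset, Recv, Load, Halt, Check}| = 6.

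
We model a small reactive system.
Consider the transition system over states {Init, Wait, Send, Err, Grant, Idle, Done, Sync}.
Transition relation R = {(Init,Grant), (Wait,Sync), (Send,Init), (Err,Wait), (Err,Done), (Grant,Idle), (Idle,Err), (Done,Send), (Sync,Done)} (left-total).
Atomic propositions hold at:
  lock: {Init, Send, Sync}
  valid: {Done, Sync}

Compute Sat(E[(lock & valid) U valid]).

Sat(lock & valid) = {Sync}
E[(lock & valid) U valid]: least fixpoint, start Z0 = Sat(valid) = {Done, Sync}, add states in Sat(lock & valid) with some successor in Z. Already a fixed point.
Sat(E[(lock & valid) U valid]) = {Done, Sync}

{Done, Sync}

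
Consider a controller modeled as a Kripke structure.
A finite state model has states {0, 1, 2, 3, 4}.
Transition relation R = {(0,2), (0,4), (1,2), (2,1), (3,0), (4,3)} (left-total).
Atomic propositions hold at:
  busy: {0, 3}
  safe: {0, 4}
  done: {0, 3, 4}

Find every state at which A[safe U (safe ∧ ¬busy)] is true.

{4}

Sat(¬busy) = {1, 2, 4}
Sat(safe ∧ ¬busy) = {4}
A[safe U (safe ∧ ¬busy)]: least fixpoint, start Z0 = Sat((safe ∧ ¬busy)) = {4}, add states in Sat(safe) with every successor in Z. Already a fixed point.
Sat(A[safe U (safe ∧ ¬busy)]) = {4}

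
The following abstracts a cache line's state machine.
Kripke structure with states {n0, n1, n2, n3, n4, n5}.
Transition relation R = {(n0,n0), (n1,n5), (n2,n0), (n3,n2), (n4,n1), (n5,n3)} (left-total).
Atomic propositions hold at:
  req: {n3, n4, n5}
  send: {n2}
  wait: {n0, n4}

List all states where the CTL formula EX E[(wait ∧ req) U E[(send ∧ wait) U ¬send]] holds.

Sat(wait ∧ req) = {n4}
Sat(send ∧ wait) = ∅
Sat(¬send) = {n0, n1, n3, n4, n5}
E[(send ∧ wait) U ¬send]: least fixpoint, start Z0 = Sat(¬send) = {n0, n1, n3, n4, n5}, add states in Sat(send ∧ wait) with some successor in Z. Already a fixed point.
Sat(E[(send ∧ wait) U ¬send]) = {n0, n1, n3, n4, n5}
E[(wait ∧ req) U E[(send ∧ wait) U ¬send]]: least fixpoint, start Z0 = Sat(E[(send ∧ wait) U ¬send]) = {n0, n1, n3, n4, n5}, add states in Sat(wait ∧ req) with some successor in Z. Already a fixed point.
Sat(E[(wait ∧ req) U E[(send ∧ wait) U ¬send]]) = {n0, n1, n3, n4, n5}
Sat(EX E[(wait ∧ req) U E[(send ∧ wait) U ¬send]]) = {s : some successor in {n0, n1, n3, n4, n5}} = {n0, n1, n2, n4, n5}

{n0, n1, n2, n4, n5}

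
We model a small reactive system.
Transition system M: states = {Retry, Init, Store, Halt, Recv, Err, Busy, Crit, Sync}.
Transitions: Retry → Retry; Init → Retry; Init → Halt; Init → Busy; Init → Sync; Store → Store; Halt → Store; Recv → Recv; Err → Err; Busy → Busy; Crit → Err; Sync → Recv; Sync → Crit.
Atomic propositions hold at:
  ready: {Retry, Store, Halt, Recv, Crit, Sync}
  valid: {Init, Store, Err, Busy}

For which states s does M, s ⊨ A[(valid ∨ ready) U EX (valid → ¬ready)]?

Sat(valid ∨ ready) = {Retry, Init, Store, Halt, Recv, Err, Busy, Crit, Sync}
Sat(¬ready) = {Init, Err, Busy}
Sat(valid → ¬ready) = {Retry, Init, Halt, Recv, Err, Busy, Crit, Sync}
Sat(EX (valid → ¬ready)) = {s : some successor in {Retry, Init, Halt, Recv, Err, Busy, Crit, Sync}} = {Retry, Init, Recv, Err, Busy, Crit, Sync}
A[(valid ∨ ready) U EX (valid → ¬ready)]: least fixpoint, start Z0 = Sat(EX (valid → ¬ready)) = {Retry, Init, Recv, Err, Busy, Crit, Sync}, add states in Sat(valid ∨ ready) with every successor in Z. Already a fixed point.
Sat(A[(valid ∨ ready) U EX (valid → ¬ready)]) = {Retry, Init, Recv, Err, Busy, Crit, Sync}

{Retry, Init, Recv, Err, Busy, Crit, Sync}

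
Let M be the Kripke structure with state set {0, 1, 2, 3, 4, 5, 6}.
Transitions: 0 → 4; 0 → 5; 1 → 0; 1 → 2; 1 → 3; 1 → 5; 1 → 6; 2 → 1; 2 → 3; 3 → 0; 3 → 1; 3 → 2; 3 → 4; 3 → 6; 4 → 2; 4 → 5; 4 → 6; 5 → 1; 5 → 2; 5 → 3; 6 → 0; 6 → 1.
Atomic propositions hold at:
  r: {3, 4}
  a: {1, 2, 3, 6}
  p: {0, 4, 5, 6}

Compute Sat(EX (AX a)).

Sat(AX a) = {s : every successor in {1, 2, 3, 6}} = {2, 5}
Sat(EX (AX a)) = {s : some successor in {2, 5}} = {0, 1, 3, 4, 5}

{0, 1, 3, 4, 5}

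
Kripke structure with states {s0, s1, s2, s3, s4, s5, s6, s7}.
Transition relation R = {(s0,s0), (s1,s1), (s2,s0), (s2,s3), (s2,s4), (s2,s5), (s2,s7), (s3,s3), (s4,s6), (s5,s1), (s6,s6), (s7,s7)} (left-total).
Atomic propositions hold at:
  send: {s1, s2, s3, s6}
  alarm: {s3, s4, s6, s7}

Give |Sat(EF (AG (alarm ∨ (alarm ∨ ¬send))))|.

Sat(¬send) = {s0, s4, s5, s7}
Sat(alarm ∨ ¬send) = {s0, s3, s4, s5, s6, s7}
Sat(alarm ∨ (alarm ∨ ¬send)) = {s0, s3, s4, s5, s6, s7}
AG (alarm ∨ (alarm ∨ ¬send)): greatest fixpoint, start Z0 = {s0, s3, s4, s5, s6, s7}, keep only states in Sat with every successor in Z. Z1 = {s0, s3, s4, s6, s7}; fixed.
Sat(AG (alarm ∨ (alarm ∨ ¬send))) = {s0, s3, s4, s6, s7}
EF (AG (alarm ∨ (alarm ∨ ¬send))): least fixpoint, start Z0 = {s0, s3, s4, s6, s7}, add states with some successor in Z. Z1 = {s0, s2, s3, s4, s6, s7}; fixed.
Sat(EF (AG (alarm ∨ (alarm ∨ ¬send)))) = {s0, s2, s3, s4, s6, s7}
|Sat(EF (AG (alarm ∨ (alarm ∨ ¬send))))| = |{s0, s2, s3, s4, s6, s7}| = 6.

6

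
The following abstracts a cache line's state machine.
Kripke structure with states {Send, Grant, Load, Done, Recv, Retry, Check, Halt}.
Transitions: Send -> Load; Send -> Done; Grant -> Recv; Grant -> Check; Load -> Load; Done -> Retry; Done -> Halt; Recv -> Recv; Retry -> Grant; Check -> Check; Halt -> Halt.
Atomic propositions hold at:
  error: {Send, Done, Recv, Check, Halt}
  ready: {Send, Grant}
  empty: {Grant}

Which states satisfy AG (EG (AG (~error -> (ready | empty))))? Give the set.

{Grant, Recv, Check, Halt}

Sat(~error) = {Grant, Load, Retry}
Sat(ready | empty) = {Send, Grant}
Sat(~error -> (ready | empty)) = {Send, Grant, Done, Recv, Check, Halt}
AG (~error -> (ready | empty)): greatest fixpoint, start Z0 = {Send, Grant, Done, Recv, Check, Halt}, keep only states in Sat with every successor in Z. Z1 = {Grant, Recv, Check, Halt}; fixed.
Sat(AG (~error -> (ready | empty))) = {Grant, Recv, Check, Halt}
EG (AG (~error -> (ready | empty))): greatest fixpoint, start Z0 = {Grant, Recv, Check, Halt}, keep only states in Sat with some successor in Z. Already a fixed point.
Sat(EG (AG (~error -> (ready | empty)))) = {Grant, Recv, Check, Halt}
AG (EG (AG (~error -> (ready | empty)))): greatest fixpoint, start Z0 = {Grant, Recv, Check, Halt}, keep only states in Sat with every successor in Z. Already a fixed point.
Sat(AG (EG (AG (~error -> (ready | empty))))) = {Grant, Recv, Check, Halt}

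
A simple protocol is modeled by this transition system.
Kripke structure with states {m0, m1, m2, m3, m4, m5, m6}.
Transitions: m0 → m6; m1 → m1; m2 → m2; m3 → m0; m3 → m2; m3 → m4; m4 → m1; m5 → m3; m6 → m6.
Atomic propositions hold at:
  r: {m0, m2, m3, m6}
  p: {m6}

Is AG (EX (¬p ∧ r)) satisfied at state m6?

No

Sat(¬p) = {m0, m1, m2, m3, m4, m5}
Sat(¬p ∧ r) = {m0, m2, m3}
Sat(EX (¬p ∧ r)) = {s : some successor in {m0, m2, m3}} = {m2, m3, m5}
AG (EX (¬p ∧ r)): greatest fixpoint, start Z0 = {m2, m3, m5}, keep only states in Sat with every successor in Z. Z1 = {m2, m5}; Z2 = {m2}; fixed.
Sat(AG (EX (¬p ∧ r))) = {m2}
m6 ∉ Sat(AG (EX (¬p ∧ r))) = {m2}, so the formula does not hold at m6.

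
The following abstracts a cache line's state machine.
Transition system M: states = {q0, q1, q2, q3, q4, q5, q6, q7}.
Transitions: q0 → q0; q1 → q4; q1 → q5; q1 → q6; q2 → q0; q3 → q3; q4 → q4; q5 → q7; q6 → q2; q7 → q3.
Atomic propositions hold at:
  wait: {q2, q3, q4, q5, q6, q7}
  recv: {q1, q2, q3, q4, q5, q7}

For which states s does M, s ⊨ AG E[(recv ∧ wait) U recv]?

Sat(recv ∧ wait) = {q2, q3, q4, q5, q7}
E[(recv ∧ wait) U recv]: least fixpoint, start Z0 = Sat(recv) = {q1, q2, q3, q4, q5, q7}, add states in Sat(recv ∧ wait) with some successor in Z. Already a fixed point.
Sat(E[(recv ∧ wait) U recv]) = {q1, q2, q3, q4, q5, q7}
AG E[(recv ∧ wait) U recv]: greatest fixpoint, start Z0 = {q1, q2, q3, q4, q5, q7}, keep only states in Sat with every successor in Z. Z1 = {q3, q4, q5, q7}; fixed.
Sat(AG E[(recv ∧ wait) U recv]) = {q3, q4, q5, q7}

{q3, q4, q5, q7}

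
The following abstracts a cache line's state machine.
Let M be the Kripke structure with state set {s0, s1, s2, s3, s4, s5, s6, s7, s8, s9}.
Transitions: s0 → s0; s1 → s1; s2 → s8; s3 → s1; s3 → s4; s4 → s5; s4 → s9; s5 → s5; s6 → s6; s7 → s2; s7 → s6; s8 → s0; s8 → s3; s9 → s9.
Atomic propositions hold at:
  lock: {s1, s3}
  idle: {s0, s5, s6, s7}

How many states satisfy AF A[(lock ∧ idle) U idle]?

4

Sat(lock ∧ idle) = ∅
A[(lock ∧ idle) U idle]: least fixpoint, start Z0 = Sat(idle) = {s0, s5, s6, s7}, add states in Sat(lock ∧ idle) with every successor in Z. Already a fixed point.
Sat(A[(lock ∧ idle) U idle]) = {s0, s5, s6, s7}
AF A[(lock ∧ idle) U idle]: least fixpoint, start Z0 = {s0, s5, s6, s7}, add states with every successor in Z. Already a fixed point.
Sat(AF A[(lock ∧ idle) U idle]) = {s0, s5, s6, s7}
|Sat(AF A[(lock ∧ idle) U idle])| = |{s0, s5, s6, s7}| = 4.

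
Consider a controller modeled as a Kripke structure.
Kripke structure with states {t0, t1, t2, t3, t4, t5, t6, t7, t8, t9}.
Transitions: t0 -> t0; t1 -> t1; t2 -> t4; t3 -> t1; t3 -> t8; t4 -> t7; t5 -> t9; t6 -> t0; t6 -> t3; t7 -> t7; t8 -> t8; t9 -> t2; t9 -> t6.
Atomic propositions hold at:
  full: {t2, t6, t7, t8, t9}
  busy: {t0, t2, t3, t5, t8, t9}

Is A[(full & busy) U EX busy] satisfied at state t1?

Sat(full & busy) = {t2, t8, t9}
Sat(EX busy) = {s : some successor in {t0, t2, t3, t5, t8, t9}} = {t0, t3, t5, t6, t8, t9}
A[(full & busy) U EX busy]: least fixpoint, start Z0 = Sat(EX busy) = {t0, t3, t5, t6, t8, t9}, add states in Sat(full & busy) with every successor in Z. Already a fixed point.
Sat(A[(full & busy) U EX busy]) = {t0, t3, t5, t6, t8, t9}
t1 ∉ Sat(A[(full & busy) U EX busy]) = {t0, t3, t5, t6, t8, t9}, so the formula does not hold at t1.

No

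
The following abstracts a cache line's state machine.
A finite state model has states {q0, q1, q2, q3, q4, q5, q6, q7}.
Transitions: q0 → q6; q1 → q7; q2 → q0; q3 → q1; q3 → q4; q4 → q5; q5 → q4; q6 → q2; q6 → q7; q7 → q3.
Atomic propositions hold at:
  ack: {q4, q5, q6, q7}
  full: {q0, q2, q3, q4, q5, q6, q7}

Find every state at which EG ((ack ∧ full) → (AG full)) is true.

{q3, q4, q5}

Sat(ack ∧ full) = {q4, q5, q6, q7}
AG full: greatest fixpoint, start Z0 = {q0, q2, q3, q4, q5, q6, q7}, keep only states in Sat with every successor in Z. Z1 = {q0, q2, q4, q5, q6, q7}; Z2 = {q0, q2, q4, q5, q6}; Z3 = {q0, q2, q4, q5}; Z4 = {q2, q4, q5}; Z5 = {q4, q5}; fixed.
Sat(AG full) = {q4, q5}
Sat((ack ∧ full) → (AG full)) = {q0, q1, q2, q3, q4, q5}
EG ((ack ∧ full) → (AG full)): greatest fixpoint, start Z0 = {q0, q1, q2, q3, q4, q5}, keep only states in Sat with some successor in Z. Z1 = {q2, q3, q4, q5}; Z2 = {q3, q4, q5}; fixed.
Sat(EG ((ack ∧ full) → (AG full))) = {q3, q4, q5}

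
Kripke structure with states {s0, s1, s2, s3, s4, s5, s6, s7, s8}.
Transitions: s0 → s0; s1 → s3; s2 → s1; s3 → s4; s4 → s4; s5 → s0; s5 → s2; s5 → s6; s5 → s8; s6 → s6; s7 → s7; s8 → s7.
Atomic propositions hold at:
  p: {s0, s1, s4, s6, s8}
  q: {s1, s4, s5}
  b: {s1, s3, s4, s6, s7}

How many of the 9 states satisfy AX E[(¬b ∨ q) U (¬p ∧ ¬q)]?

Sat(¬b) = {s0, s2, s5, s8}
Sat(¬b ∨ q) = {s0, s1, s2, s4, s5, s8}
Sat(¬p) = {s2, s3, s5, s7}
Sat(¬q) = {s0, s2, s3, s6, s7, s8}
Sat(¬p ∧ ¬q) = {s2, s3, s7}
E[(¬b ∨ q) U (¬p ∧ ¬q)]: least fixpoint, start Z0 = Sat((¬p ∧ ¬q)) = {s2, s3, s7}, add states in Sat(¬b ∨ q) with some successor in Z. Z1 = {s1, s2, s3, s5, s7, s8}; fixed.
Sat(E[(¬b ∨ q) U (¬p ∧ ¬q)]) = {s1, s2, s3, s5, s7, s8}
Sat(AX E[(¬b ∨ q) U (¬p ∧ ¬q)]) = {s : every successor in {s1, s2, s3, s5, s7, s8}} = {s1, s2, s7, s8}
|Sat(AX E[(¬b ∨ q) U (¬p ∧ ¬q)])| = |{s1, s2, s7, s8}| = 4.

4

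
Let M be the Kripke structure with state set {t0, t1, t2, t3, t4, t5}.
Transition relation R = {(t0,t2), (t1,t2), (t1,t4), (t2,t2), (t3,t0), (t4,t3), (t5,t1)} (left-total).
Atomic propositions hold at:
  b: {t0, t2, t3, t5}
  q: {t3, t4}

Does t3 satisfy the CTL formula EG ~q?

Sat(~q) = {t0, t1, t2, t5}
EG ~q: greatest fixpoint, start Z0 = {t0, t1, t2, t5}, keep only states in Sat with some successor in Z. Already a fixed point.
Sat(EG ~q) = {t0, t1, t2, t5}
t3 ∉ Sat(EG ~q) = {t0, t1, t2, t5}, so the formula does not hold at t3.

No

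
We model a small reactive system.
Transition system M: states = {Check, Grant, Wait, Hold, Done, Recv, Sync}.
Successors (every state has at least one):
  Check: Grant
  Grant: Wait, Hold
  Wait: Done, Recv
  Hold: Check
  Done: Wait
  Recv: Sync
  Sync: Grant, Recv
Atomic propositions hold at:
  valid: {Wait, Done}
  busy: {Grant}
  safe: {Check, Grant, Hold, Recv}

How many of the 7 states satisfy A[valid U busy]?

1

A[valid U busy]: least fixpoint, start Z0 = Sat(busy) = {Grant}, add states in Sat(valid) with every successor in Z. Already a fixed point.
Sat(A[valid U busy]) = {Grant}
|Sat(A[valid U busy])| = |{Grant}| = 1.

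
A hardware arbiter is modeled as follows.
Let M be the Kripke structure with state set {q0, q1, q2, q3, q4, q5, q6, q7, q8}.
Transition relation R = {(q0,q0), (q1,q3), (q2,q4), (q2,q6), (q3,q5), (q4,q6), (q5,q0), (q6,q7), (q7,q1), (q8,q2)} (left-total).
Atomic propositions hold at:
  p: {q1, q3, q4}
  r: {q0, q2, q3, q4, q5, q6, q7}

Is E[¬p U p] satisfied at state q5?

No

Sat(¬p) = {q0, q2, q5, q6, q7, q8}
E[¬p U p]: least fixpoint, start Z0 = Sat(p) = {q1, q3, q4}, add states in Sat(¬p) with some successor in Z. Z1 = {q1, q2, q3, q4, q7}; Z2 = {q1, q2, q3, q4, q6, q7, q8}; fixed.
Sat(E[¬p U p]) = {q1, q2, q3, q4, q6, q7, q8}
q5 ∉ Sat(E[¬p U p]) = {q1, q2, q3, q4, q6, q7, q8}, so the formula does not hold at q5.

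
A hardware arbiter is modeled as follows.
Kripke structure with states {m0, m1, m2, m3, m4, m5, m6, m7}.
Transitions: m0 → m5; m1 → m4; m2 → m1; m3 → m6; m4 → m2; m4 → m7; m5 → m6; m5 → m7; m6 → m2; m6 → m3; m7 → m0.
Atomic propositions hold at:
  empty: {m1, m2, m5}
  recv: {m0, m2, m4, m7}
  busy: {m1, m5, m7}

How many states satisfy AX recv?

Sat(AX recv) = {s : every successor in {m0, m2, m4, m7}} = {m1, m4, m7}
|Sat(AX recv)| = |{m1, m4, m7}| = 3.

3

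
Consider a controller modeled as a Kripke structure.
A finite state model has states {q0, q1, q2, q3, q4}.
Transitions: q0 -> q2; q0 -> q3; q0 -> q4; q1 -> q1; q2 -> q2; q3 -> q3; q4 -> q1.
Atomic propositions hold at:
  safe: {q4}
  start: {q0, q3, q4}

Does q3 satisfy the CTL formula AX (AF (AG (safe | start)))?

Yes

Sat(safe | start) = {q0, q3, q4}
AG (safe | start): greatest fixpoint, start Z0 = {q0, q3, q4}, keep only states in Sat with every successor in Z. Z1 = {q3}; fixed.
Sat(AG (safe | start)) = {q3}
AF (AG (safe | start)): least fixpoint, start Z0 = {q3}, add states with every successor in Z. Already a fixed point.
Sat(AF (AG (safe | start))) = {q3}
Sat(AX (AF (AG (safe | start)))) = {s : every successor in {q3}} = {q3}
q3 ∈ Sat(AX (AF (AG (safe | start)))) = {q3}, so the formula holds at q3.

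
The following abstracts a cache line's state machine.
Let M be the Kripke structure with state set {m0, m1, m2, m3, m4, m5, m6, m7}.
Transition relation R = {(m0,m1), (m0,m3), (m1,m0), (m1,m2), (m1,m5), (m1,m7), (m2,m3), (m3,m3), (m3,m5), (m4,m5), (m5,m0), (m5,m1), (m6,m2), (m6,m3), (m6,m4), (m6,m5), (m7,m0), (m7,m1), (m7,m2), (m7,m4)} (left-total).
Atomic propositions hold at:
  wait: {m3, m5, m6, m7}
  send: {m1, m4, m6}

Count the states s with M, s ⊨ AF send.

3

AF send: least fixpoint, start Z0 = {m1, m4, m6}, add states with every successor in Z. Already a fixed point.
Sat(AF send) = {m1, m4, m6}
|Sat(AF send)| = |{m1, m4, m6}| = 3.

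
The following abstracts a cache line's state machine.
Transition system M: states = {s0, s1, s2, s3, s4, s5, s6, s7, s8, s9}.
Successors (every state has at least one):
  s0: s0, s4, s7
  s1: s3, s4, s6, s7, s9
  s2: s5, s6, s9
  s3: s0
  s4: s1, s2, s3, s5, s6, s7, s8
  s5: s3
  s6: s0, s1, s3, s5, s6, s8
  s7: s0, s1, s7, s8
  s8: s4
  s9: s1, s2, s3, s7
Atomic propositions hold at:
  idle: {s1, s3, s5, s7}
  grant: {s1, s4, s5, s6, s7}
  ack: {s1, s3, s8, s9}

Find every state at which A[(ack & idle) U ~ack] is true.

{s0, s2, s3, s4, s5, s6, s7}

Sat(ack & idle) = {s1, s3}
Sat(~ack) = {s0, s2, s4, s5, s6, s7}
A[(ack & idle) U ~ack]: least fixpoint, start Z0 = Sat(~ack) = {s0, s2, s4, s5, s6, s7}, add states in Sat(ack & idle) with every successor in Z. Z1 = {s0, s2, s3, s4, s5, s6, s7}; fixed.
Sat(A[(ack & idle) U ~ack]) = {s0, s2, s3, s4, s5, s6, s7}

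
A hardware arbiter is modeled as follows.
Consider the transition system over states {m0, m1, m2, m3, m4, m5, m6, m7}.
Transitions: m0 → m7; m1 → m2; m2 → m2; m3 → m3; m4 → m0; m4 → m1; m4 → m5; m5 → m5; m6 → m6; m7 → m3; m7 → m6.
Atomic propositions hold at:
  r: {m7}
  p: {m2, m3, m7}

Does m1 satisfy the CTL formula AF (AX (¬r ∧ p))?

Sat(¬r) = {m0, m1, m2, m3, m4, m5, m6}
Sat(¬r ∧ p) = {m2, m3}
Sat(AX (¬r ∧ p)) = {s : every successor in {m2, m3}} = {m1, m2, m3}
AF (AX (¬r ∧ p)): least fixpoint, start Z0 = {m1, m2, m3}, add states with every successor in Z. Already a fixed point.
Sat(AF (AX (¬r ∧ p))) = {m1, m2, m3}
m1 ∈ Sat(AF (AX (¬r ∧ p))) = {m1, m2, m3}, so the formula holds at m1.

Yes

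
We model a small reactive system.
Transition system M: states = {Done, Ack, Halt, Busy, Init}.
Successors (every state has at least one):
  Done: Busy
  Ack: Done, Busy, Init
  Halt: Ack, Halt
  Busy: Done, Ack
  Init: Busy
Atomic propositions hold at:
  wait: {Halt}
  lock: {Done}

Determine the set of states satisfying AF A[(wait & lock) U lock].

Sat(wait & lock) = ∅
A[(wait & lock) U lock]: least fixpoint, start Z0 = Sat(lock) = {Done}, add states in Sat(wait & lock) with every successor in Z. Already a fixed point.
Sat(A[(wait & lock) U lock]) = {Done}
AF A[(wait & lock) U lock]: least fixpoint, start Z0 = {Done}, add states with every successor in Z. Already a fixed point.
Sat(AF A[(wait & lock) U lock]) = {Done}

{Done}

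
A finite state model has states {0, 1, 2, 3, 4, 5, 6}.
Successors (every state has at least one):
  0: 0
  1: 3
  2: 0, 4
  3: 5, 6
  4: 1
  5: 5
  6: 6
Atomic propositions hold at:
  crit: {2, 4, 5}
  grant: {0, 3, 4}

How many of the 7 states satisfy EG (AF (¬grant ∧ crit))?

1

Sat(¬grant) = {1, 2, 5, 6}
Sat(¬grant ∧ crit) = {2, 5}
AF (¬grant ∧ crit): least fixpoint, start Z0 = {2, 5}, add states with every successor in Z. Already a fixed point.
Sat(AF (¬grant ∧ crit)) = {2, 5}
EG (AF (¬grant ∧ crit)): greatest fixpoint, start Z0 = {2, 5}, keep only states in Sat with some successor in Z. Z1 = {5}; fixed.
Sat(EG (AF (¬grant ∧ crit))) = {5}
|Sat(EG (AF (¬grant ∧ crit)))| = |{5}| = 1.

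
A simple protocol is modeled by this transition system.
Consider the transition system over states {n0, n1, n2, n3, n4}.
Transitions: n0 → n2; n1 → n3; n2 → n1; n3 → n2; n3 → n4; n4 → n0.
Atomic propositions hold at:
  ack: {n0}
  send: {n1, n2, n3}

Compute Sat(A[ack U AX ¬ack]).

{n0, n1, n2, n3}

Sat(¬ack) = {n1, n2, n3, n4}
Sat(AX ¬ack) = {s : every successor in {n1, n2, n3, n4}} = {n0, n1, n2, n3}
A[ack U AX ¬ack]: least fixpoint, start Z0 = Sat(AX ¬ack) = {n0, n1, n2, n3}, add states in Sat(ack) with every successor in Z. Already a fixed point.
Sat(A[ack U AX ¬ack]) = {n0, n1, n2, n3}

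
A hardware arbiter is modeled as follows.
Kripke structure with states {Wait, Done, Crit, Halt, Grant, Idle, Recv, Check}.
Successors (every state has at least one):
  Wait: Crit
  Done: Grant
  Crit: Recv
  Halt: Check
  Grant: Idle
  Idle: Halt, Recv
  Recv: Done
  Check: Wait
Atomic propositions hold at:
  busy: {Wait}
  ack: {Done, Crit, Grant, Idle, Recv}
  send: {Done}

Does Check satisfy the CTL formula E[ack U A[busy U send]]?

No

A[busy U send]: least fixpoint, start Z0 = Sat(send) = {Done}, add states in Sat(busy) with every successor in Z. Already a fixed point.
Sat(A[busy U send]) = {Done}
E[ack U A[busy U send]]: least fixpoint, start Z0 = Sat(A[busy U send]) = {Done}, add states in Sat(ack) with some successor in Z. Z1 = {Done, Recv}; Z2 = {Done, Crit, Idle, Recv}; Z3 = {Done, Crit, Grant, Idle, Recv}; fixed.
Sat(E[ack U A[busy U send]]) = {Done, Crit, Grant, Idle, Recv}
Check ∉ Sat(E[ack U A[busy U send]]) = {Done, Crit, Grant, Idle, Recv}, so the formula does not hold at Check.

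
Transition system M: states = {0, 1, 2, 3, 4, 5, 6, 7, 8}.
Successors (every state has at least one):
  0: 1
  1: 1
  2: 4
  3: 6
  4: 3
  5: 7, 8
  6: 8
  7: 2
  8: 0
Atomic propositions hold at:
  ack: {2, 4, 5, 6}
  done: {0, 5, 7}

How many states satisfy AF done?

AF done: least fixpoint, start Z0 = {0, 5, 7}, add states with every successor in Z. Z1 = {0, 5, 7, 8}; Z2 = {0, 5, 6, 7, 8}; Z3 = {0, 3, 5, 6, 7, 8}; Z4 = {0, 3, 4, 5, 6, 7, 8}; Z5 = {0, 2, 3, 4, 5, 6, 7, 8}; fixed.
Sat(AF done) = {0, 2, 3, 4, 5, 6, 7, 8}
|Sat(AF done)| = |{0, 2, 3, 4, 5, 6, 7, 8}| = 8.

8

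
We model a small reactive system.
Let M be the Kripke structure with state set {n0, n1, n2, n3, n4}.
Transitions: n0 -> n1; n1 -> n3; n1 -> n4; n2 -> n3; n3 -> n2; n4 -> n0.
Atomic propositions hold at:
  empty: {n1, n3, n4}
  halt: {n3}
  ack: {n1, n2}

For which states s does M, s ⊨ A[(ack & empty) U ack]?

{n1, n2}

Sat(ack & empty) = {n1}
A[(ack & empty) U ack]: least fixpoint, start Z0 = Sat(ack) = {n1, n2}, add states in Sat(ack & empty) with every successor in Z. Already a fixed point.
Sat(A[(ack & empty) U ack]) = {n1, n2}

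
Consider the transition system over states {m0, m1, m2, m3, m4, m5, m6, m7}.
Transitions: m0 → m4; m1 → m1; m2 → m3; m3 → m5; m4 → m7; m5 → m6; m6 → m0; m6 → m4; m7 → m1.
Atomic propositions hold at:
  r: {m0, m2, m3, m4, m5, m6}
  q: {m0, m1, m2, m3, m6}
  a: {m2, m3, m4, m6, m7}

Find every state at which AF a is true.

AF a: least fixpoint, start Z0 = {m2, m3, m4, m6, m7}, add states with every successor in Z. Z1 = {m0, m2, m3, m4, m5, m6, m7}; fixed.
Sat(AF a) = {m0, m2, m3, m4, m5, m6, m7}

{m0, m2, m3, m4, m5, m6, m7}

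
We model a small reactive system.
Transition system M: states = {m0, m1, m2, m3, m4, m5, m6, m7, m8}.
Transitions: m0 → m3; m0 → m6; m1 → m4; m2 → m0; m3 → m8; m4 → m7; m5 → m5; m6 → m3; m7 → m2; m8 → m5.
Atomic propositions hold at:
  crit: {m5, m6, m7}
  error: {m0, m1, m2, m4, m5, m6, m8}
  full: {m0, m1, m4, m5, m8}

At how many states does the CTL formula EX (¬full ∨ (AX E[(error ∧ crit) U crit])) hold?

8

Sat(¬full) = {m2, m3, m6, m7}
Sat(error ∧ crit) = {m5, m6}
E[(error ∧ crit) U crit]: least fixpoint, start Z0 = Sat(crit) = {m5, m6, m7}, add states in Sat(error ∧ crit) with some successor in Z. Already a fixed point.
Sat(E[(error ∧ crit) U crit]) = {m5, m6, m7}
Sat(AX E[(error ∧ crit) U crit]) = {s : every successor in {m5, m6, m7}} = {m4, m5, m8}
Sat(¬full ∨ (AX E[(error ∧ crit) U crit])) = {m2, m3, m4, m5, m6, m7, m8}
Sat(EX (¬full ∨ (AX E[(error ∧ crit) U crit]))) = {s : some successor in {m2, m3, m4, m5, m6, m7, m8}} = {m0, m1, m3, m4, m5, m6, m7, m8}
|Sat(EX (¬full ∨ (AX E[(error ∧ crit) U crit])))| = |{m0, m1, m3, m4, m5, m6, m7, m8}| = 8.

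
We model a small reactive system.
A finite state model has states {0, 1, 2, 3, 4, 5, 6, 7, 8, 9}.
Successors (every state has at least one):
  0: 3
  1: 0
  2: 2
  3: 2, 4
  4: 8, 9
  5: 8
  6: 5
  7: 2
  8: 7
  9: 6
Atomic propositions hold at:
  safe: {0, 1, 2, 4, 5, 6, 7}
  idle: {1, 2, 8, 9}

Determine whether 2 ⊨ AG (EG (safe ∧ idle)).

Yes

Sat(safe ∧ idle) = {1, 2}
EG (safe ∧ idle): greatest fixpoint, start Z0 = {1, 2}, keep only states in Sat with some successor in Z. Z1 = {2}; fixed.
Sat(EG (safe ∧ idle)) = {2}
AG (EG (safe ∧ idle)): greatest fixpoint, start Z0 = {2}, keep only states in Sat with every successor in Z. Already a fixed point.
Sat(AG (EG (safe ∧ idle))) = {2}
2 ∈ Sat(AG (EG (safe ∧ idle))) = {2}, so the formula holds at 2.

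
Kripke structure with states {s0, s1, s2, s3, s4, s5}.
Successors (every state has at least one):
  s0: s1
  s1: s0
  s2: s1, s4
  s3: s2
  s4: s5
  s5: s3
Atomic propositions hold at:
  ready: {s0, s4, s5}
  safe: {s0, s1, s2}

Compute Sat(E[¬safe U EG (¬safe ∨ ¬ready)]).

Sat(¬safe) = {s3, s4, s5}
Sat(¬ready) = {s1, s2, s3}
Sat(¬safe ∨ ¬ready) = {s1, s2, s3, s4, s5}
EG (¬safe ∨ ¬ready): greatest fixpoint, start Z0 = {s1, s2, s3, s4, s5}, keep only states in Sat with some successor in Z. Z1 = {s2, s3, s4, s5}; fixed.
Sat(EG (¬safe ∨ ¬ready)) = {s2, s3, s4, s5}
E[¬safe U EG (¬safe ∨ ¬ready)]: least fixpoint, start Z0 = Sat(EG (¬safe ∨ ¬ready)) = {s2, s3, s4, s5}, add states in Sat(¬safe) with some successor in Z. Already a fixed point.
Sat(E[¬safe U EG (¬safe ∨ ¬ready)]) = {s2, s3, s4, s5}

{s2, s3, s4, s5}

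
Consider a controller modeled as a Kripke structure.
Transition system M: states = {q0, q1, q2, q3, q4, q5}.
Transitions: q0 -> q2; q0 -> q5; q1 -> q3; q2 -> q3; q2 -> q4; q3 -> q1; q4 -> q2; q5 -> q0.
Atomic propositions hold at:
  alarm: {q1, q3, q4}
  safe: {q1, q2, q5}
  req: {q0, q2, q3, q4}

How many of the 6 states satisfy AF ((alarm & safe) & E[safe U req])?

2

Sat(alarm & safe) = {q1}
E[safe U req]: least fixpoint, start Z0 = Sat(req) = {q0, q2, q3, q4}, add states in Sat(safe) with some successor in Z. Z1 = {q0, q1, q2, q3, q4, q5}; fixed.
Sat(E[safe U req]) = {q0, q1, q2, q3, q4, q5}
Sat((alarm & safe) & E[safe U req]) = {q1}
AF ((alarm & safe) & E[safe U req]): least fixpoint, start Z0 = {q1}, add states with every successor in Z. Z1 = {q1, q3}; fixed.
Sat(AF ((alarm & safe) & E[safe U req])) = {q1, q3}
|Sat(AF ((alarm & safe) & E[safe U req]))| = |{q1, q3}| = 2.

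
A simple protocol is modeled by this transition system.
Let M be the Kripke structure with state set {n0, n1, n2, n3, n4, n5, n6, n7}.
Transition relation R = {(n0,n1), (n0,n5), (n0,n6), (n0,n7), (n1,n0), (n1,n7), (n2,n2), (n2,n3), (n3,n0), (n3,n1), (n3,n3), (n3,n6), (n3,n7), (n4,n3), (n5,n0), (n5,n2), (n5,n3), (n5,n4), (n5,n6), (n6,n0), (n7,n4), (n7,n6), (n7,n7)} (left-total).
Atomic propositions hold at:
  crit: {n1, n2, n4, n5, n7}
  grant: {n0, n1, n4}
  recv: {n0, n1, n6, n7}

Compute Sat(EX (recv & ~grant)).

Sat(~grant) = {n2, n3, n5, n6, n7}
Sat(recv & ~grant) = {n6, n7}
Sat(EX (recv & ~grant)) = {s : some successor in {n6, n7}} = {n0, n1, n3, n5, n7}

{n0, n1, n3, n5, n7}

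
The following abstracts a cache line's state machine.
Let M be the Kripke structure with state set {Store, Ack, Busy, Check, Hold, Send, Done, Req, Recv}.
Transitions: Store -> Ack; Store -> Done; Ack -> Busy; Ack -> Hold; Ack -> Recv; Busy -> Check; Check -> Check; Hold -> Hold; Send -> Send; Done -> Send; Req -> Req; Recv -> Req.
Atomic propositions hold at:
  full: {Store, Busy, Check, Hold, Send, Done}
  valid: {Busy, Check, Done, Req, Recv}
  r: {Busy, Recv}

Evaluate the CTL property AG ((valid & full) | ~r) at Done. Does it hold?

Sat(valid & full) = {Busy, Check, Done}
Sat(~r) = {Store, Ack, Check, Hold, Send, Done, Req}
Sat((valid & full) | ~r) = {Store, Ack, Busy, Check, Hold, Send, Done, Req}
AG ((valid & full) | ~r): greatest fixpoint, start Z0 = {Store, Ack, Busy, Check, Hold, Send, Done, Req}, keep only states in Sat with every successor in Z. Z1 = {Store, Busy, Check, Hold, Send, Done, Req}; Z2 = {Busy, Check, Hold, Send, Done, Req}; fixed.
Sat(AG ((valid & full) | ~r)) = {Busy, Check, Hold, Send, Done, Req}
Done ∈ Sat(AG ((valid & full) | ~r)) = {Busy, Check, Hold, Send, Done, Req}, so the formula holds at Done.

Yes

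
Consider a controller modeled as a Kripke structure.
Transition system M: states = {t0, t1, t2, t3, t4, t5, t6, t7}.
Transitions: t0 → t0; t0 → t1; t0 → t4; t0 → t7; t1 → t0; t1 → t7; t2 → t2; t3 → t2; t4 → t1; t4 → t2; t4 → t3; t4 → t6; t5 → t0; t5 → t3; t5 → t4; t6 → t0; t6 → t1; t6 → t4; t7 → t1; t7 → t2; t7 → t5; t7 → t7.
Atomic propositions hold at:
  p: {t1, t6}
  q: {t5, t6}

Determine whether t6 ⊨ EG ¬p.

Sat(¬p) = {t0, t2, t3, t4, t5, t7}
EG ¬p: greatest fixpoint, start Z0 = {t0, t2, t3, t4, t5, t7}, keep only states in Sat with some successor in Z. Already a fixed point.
Sat(EG ¬p) = {t0, t2, t3, t4, t5, t7}
t6 ∉ Sat(EG ¬p) = {t0, t2, t3, t4, t5, t7}, so the formula does not hold at t6.

No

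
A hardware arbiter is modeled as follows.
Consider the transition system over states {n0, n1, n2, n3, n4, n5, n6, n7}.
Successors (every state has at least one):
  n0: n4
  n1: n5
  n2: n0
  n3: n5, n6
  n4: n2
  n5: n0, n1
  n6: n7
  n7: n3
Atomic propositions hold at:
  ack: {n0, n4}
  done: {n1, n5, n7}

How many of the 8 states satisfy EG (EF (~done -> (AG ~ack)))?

5

Sat(~done) = {n0, n2, n3, n4, n6}
Sat(~ack) = {n1, n2, n3, n5, n6, n7}
AG ~ack: greatest fixpoint, start Z0 = {n1, n2, n3, n5, n6, n7}, keep only states in Sat with every successor in Z. Z1 = {n1, n3, n6, n7}; Z2 = {n6, n7}; Z3 = {n6}; Z4 = ∅; fixed.
Sat(AG ~ack) = ∅
Sat(~done -> (AG ~ack)) = {n1, n5, n7}
EF (~done -> (AG ~ack)): least fixpoint, start Z0 = {n1, n5, n7}, add states with some successor in Z. Z1 = {n1, n3, n5, n6, n7}; fixed.
Sat(EF (~done -> (AG ~ack))) = {n1, n3, n5, n6, n7}
EG (EF (~done -> (AG ~ack))): greatest fixpoint, start Z0 = {n1, n3, n5, n6, n7}, keep only states in Sat with some successor in Z. Already a fixed point.
Sat(EG (EF (~done -> (AG ~ack)))) = {n1, n3, n5, n6, n7}
|Sat(EG (EF (~done -> (AG ~ack))))| = |{n1, n3, n5, n6, n7}| = 5.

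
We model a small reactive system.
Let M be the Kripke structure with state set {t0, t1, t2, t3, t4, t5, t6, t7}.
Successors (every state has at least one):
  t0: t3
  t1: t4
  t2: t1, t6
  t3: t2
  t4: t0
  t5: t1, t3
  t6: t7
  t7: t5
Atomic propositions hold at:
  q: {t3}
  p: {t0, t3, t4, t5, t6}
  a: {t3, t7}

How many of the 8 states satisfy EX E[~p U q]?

Sat(~p) = {t1, t2, t7}
E[~p U q]: least fixpoint, start Z0 = Sat(q) = {t3}, add states in Sat(~p) with some successor in Z. Already a fixed point.
Sat(E[~p U q]) = {t3}
Sat(EX E[~p U q]) = {s : some successor in {t3}} = {t0, t5}
|Sat(EX E[~p U q])| = |{t0, t5}| = 2.

2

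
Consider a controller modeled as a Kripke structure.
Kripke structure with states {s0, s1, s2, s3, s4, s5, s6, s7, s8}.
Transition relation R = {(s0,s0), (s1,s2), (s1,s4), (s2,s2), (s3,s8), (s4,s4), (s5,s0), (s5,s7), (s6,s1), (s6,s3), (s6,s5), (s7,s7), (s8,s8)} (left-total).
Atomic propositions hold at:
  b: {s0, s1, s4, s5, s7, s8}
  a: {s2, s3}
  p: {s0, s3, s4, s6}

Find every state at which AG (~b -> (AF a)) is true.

Sat(~b) = {s2, s3, s6}
AF a: least fixpoint, start Z0 = {s2, s3}, add states with every successor in Z. Already a fixed point.
Sat(AF a) = {s2, s3}
Sat(~b -> (AF a)) = {s0, s1, s2, s3, s4, s5, s7, s8}
AG (~b -> (AF a)): greatest fixpoint, start Z0 = {s0, s1, s2, s3, s4, s5, s7, s8}, keep only states in Sat with every successor in Z. Already a fixed point.
Sat(AG (~b -> (AF a))) = {s0, s1, s2, s3, s4, s5, s7, s8}

{s0, s1, s2, s3, s4, s5, s7, s8}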